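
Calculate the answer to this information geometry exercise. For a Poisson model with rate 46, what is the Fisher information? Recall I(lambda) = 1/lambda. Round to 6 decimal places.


Fisher information for Poisson: I(lambda) = 1/lambda.
lambda = 46.
I(lambda) = 1/46 = 0.021739

0.021739


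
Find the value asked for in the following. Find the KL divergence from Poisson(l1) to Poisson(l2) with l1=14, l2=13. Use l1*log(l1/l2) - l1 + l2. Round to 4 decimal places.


KL divergence for Poisson:
KL = l1*log(l1/l2) - l1 + l2.
l1 = 14, l2 = 13.
log(14/13) = 0.074108.
l1*log(l1/l2) = 14 * 0.074108 = 1.037512.
KL = 1.037512 - 14 + 13 = 0.0375

0.0375


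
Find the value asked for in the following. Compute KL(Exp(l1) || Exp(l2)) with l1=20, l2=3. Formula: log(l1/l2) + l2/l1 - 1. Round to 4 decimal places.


KL divergence for exponential family:
KL = log(l1/l2) + l2/l1 - 1.
log(20/3) = 1.89712.
3/20 = 0.15.
KL = 1.89712 + 0.15 - 1 = 1.0471

1.0471


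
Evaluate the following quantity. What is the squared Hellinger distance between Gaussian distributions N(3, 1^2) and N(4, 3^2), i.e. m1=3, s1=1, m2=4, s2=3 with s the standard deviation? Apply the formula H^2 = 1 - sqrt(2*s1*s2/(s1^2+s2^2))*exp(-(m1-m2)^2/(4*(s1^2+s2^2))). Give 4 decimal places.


Squared Hellinger distance for Gaussians:
H^2 = 1 - sqrt(2*s1*s2/(s1^2+s2^2)) * exp(-(m1-m2)^2/(4*(s1^2+s2^2))).
s1^2 = 1, s2^2 = 9, s1^2+s2^2 = 10.
sqrt(2*1*3/(10)) = 0.774597.
(m1-m2)^2 = (-1)^2 = 1.
exp(-1/(4*10)) = exp(-0.025) = 0.97531.
H^2 = 1 - 0.774597*0.97531 = 0.2445

0.2445


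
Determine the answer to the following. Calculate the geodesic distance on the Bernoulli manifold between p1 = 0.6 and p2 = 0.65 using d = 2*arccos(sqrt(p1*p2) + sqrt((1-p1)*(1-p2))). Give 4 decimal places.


Geodesic distance on Bernoulli manifold:
d(p1,p2) = 2*arccos(sqrt(p1*p2) + sqrt((1-p1)*(1-p2))).
sqrt(p1*p2) = sqrt(0.6*0.65) = 0.6245.
sqrt((1-p1)*(1-p2)) = sqrt(0.4*0.35) = 0.374166.
arg = 0.6245 + 0.374166 = 0.998666.
d = 2*arccos(0.998666) = 0.1033

0.1033


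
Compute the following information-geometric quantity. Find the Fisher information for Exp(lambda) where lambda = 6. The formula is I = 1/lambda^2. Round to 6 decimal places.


Fisher information for exponential: I(lambda) = 1/lambda^2.
lambda = 6, lambda^2 = 36.
I = 1/36 = 0.027778

0.027778


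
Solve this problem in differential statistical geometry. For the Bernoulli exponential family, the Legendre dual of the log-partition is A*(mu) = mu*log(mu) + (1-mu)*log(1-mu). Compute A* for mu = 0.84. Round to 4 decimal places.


Legendre transform for Bernoulli:
A*(mu) = mu*log(mu) + (1-mu)*log(1-mu).
mu = 0.84, 1-mu = 0.16.
mu*log(mu) = 0.84*log(0.84) = -0.146457.
(1-mu)*log(1-mu) = 0.16*log(0.16) = -0.293213.
A* = -0.146457 + -0.293213 = -0.4397

-0.4397


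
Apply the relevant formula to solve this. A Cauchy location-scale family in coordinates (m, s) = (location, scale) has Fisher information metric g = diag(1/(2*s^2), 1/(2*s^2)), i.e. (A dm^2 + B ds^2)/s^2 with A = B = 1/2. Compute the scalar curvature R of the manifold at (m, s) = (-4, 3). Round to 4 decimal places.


The metric has the form g = (A dm^2 + B ds^2)/s^2 with A = 1/2, B = 1/2.
Substitute u = sqrt(A/B)*m: g = B*(du^2 + ds^2)/s^2, i.e. B times the
Poincare upper half-plane metric, which has constant Gaussian curvature -1.
Scaling a 2D metric by a constant c divides the Gaussian curvature by c,
so K = -1/B = -1/(1/2) = -2.0000 everywhere (the point (m, s) = (-4, 3) is irrelevant:
the curvature is constant).
Scalar curvature in dimension 2: R = 2K = -2/(1/2) = -4.0000.

-4.0000


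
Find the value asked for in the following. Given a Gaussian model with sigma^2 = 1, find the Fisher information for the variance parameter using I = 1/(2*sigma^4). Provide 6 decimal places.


Fisher information for variance: I(sigma^2) = 1/(2*sigma^4).
sigma^2 = 1, so sigma^4 = 1.
I = 1/(2*1) = 1/2 = 0.500000

0.500000


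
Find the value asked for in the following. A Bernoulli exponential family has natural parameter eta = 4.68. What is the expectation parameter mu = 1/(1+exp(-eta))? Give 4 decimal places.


Dual coordinate (expectation parameter) for Bernoulli:
mu = 1/(1+exp(-eta)).
eta = 4.68.
exp(-eta) = exp(-4.68) = 0.009279.
mu = 1/(1+0.009279) = 0.9908

0.9908


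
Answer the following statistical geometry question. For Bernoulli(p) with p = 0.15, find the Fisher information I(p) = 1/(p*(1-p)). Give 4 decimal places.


For Bernoulli(p), Fisher information is I(p) = 1/(p*(1-p)).
p = 0.15, 1-p = 0.85.
p*(1-p) = 0.1275.
I(p) = 1/0.1275 = 7.8431

7.8431


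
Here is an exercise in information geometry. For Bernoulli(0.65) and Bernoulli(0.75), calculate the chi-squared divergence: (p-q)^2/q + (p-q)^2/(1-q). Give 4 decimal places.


Chi-squared divergence between Bernoulli distributions:
chi^2 = (p-q)^2/q + (p-q)^2/(1-q).
p = 0.65, q = 0.75, p-q = -0.1.
(p-q)^2 = 0.01.
term1 = 0.01/0.75 = 0.013333.
term2 = 0.01/0.25 = 0.04.
chi^2 = 0.013333 + 0.04 = 0.0533

0.0533


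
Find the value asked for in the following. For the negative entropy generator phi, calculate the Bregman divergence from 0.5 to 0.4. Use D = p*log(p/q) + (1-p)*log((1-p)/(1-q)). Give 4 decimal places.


Bregman divergence with negative entropy generator:
D = p*log(p/q) + (1-p)*log((1-p)/(1-q)).
p = 0.5, q = 0.4.
p*log(p/q) = 0.5*log(0.5/0.4) = 0.111572.
(1-p)*log((1-p)/(1-q)) = 0.5*log(0.5/0.6) = -0.091161.
D = 0.111572 + -0.091161 = 0.0204

0.0204


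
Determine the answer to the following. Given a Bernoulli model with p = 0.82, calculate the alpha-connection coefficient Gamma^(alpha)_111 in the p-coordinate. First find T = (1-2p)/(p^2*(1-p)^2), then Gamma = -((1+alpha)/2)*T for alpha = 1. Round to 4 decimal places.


Skewness (Amari-Chentsov) tensor: T = (1-2p)/(p^2*(1-p)^2).
p = 0.82, 1-2p = -0.64, p^2 = 0.6724, (1-p)^2 = 0.0324.
T = -0.64/(0.6724 * 0.0324) = -29.376988.
In the p-coordinate, Gamma^(alpha) = Gamma^(0) - (alpha/2)*T with Gamma^(0) = (1/2)*g'(p) = -T/2,
so Gamma^(alpha) = -((1+alpha)/2)*T.
alpha = 1, -(1+alpha)/2 = -1.0.
Gamma = -1.0 * -29.376988 = 29.3770

29.3770


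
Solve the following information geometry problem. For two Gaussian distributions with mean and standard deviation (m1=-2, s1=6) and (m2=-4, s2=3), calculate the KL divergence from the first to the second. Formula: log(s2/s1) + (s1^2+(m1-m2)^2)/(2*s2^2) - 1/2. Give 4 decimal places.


KL divergence between normal distributions:
KL = log(s2/s1) + (s1^2 + (m1-m2)^2)/(2*s2^2) - 1/2.
log(3/6) = -0.693147.
(6^2 + (-2--4)^2)/(2*3^2) = (36 + 4)/18 = 2.222222.
KL = -0.693147 + 2.222222 - 0.5 = 1.0291

1.0291


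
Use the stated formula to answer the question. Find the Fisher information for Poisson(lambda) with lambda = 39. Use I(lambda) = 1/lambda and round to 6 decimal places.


Fisher information for Poisson: I(lambda) = 1/lambda.
lambda = 39.
I(lambda) = 1/39 = 0.025641

0.025641


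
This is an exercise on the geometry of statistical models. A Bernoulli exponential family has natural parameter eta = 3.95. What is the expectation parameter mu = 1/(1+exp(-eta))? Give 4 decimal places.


Dual coordinate (expectation parameter) for Bernoulli:
mu = 1/(1+exp(-eta)).
eta = 3.95.
exp(-eta) = exp(-3.95) = 0.019255.
mu = 1/(1+0.019255) = 0.9811

0.9811


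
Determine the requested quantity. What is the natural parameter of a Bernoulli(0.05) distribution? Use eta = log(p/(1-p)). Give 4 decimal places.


Natural parameter for Bernoulli: eta = log(p/(1-p)).
p = 0.05, 1-p = 0.95.
p/(1-p) = 0.052632.
eta = log(0.052632) = -2.9444

-2.9444


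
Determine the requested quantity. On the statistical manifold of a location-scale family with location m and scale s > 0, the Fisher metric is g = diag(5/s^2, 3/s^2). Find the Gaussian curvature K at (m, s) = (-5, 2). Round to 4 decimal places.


The metric has the form g = (A dm^2 + B ds^2)/s^2 with A = 5, B = 3.
Substitute u = sqrt(A/B)*m: g = B*(du^2 + ds^2)/s^2, i.e. B times the
Poincare upper half-plane metric, which has constant Gaussian curvature -1.
Scaling a 2D metric by a constant c divides the Gaussian curvature by c,
so K = -1/B = -1/(3) = -0.3333 everywhere (the point (m, s) = (-5, 2) is irrelevant:
the curvature is constant).
The requested Gaussian curvature is K = -0.3333.

-0.3333


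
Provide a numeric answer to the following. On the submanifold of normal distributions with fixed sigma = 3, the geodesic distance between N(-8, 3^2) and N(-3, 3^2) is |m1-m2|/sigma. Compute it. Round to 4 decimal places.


On the fixed-variance normal subfamily, geodesic distance = |m1-m2|/sigma.
|-8 - -3| = 5.
sigma = 3.
d = 5/3 = 1.6667

1.6667


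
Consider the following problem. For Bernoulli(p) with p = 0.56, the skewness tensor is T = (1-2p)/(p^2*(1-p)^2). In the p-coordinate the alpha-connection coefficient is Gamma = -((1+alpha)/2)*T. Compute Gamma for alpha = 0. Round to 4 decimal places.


Skewness (Amari-Chentsov) tensor: T = (1-2p)/(p^2*(1-p)^2).
p = 0.56, 1-2p = -0.12, p^2 = 0.3136, (1-p)^2 = 0.1936.
T = -0.12/(0.3136 * 0.1936) = -1.976514.
In the p-coordinate, Gamma^(alpha) = Gamma^(0) - (alpha/2)*T with Gamma^(0) = (1/2)*g'(p) = -T/2,
so Gamma^(alpha) = -((1+alpha)/2)*T.
alpha = 0, -(1+alpha)/2 = -0.5.
Gamma = -0.5 * -1.976514 = 0.9883

0.9883


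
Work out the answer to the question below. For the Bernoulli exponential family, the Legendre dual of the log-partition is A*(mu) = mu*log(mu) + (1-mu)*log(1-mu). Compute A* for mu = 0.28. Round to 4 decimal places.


Legendre transform for Bernoulli:
A*(mu) = mu*log(mu) + (1-mu)*log(1-mu).
mu = 0.28, 1-mu = 0.72.
mu*log(mu) = 0.28*log(0.28) = -0.35643.
(1-mu)*log(1-mu) = 0.72*log(0.72) = -0.236523.
A* = -0.35643 + -0.236523 = -0.5930

-0.5930


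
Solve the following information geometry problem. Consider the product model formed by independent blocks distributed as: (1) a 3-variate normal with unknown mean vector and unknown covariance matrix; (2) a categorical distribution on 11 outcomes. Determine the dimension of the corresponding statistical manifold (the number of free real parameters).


The dimension of a statistical manifold equals the number of free
(independent) real parameters of the model. For a product of independent
blocks the parameter counts add.
- 3-variate normal: 3 (mean) + 3*4/2 = 6 (symmetric covariance) = 9.
- categorical on 11 outcomes (probabilities sum to 1): 11-1 = 10.
Total = 9 + 10 = 19.
Dimension = 19

19


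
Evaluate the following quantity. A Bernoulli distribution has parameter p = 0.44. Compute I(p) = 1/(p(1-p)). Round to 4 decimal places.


For Bernoulli(p), Fisher information is I(p) = 1/(p*(1-p)).
p = 0.44, 1-p = 0.56.
p*(1-p) = 0.2464.
I(p) = 1/0.2464 = 4.0584

4.0584


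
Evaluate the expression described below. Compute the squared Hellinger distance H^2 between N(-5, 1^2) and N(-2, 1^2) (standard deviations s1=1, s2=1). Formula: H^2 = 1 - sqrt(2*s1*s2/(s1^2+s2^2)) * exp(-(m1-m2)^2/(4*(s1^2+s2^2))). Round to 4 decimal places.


Squared Hellinger distance for Gaussians:
H^2 = 1 - sqrt(2*s1*s2/(s1^2+s2^2)) * exp(-(m1-m2)^2/(4*(s1^2+s2^2))).
s1^2 = 1, s2^2 = 1, s1^2+s2^2 = 2.
sqrt(2*1*1/(2)) = 1.0.
(m1-m2)^2 = (-3)^2 = 9.
exp(-9/(4*2)) = exp(-1.125) = 0.324652.
H^2 = 1 - 1.0*0.324652 = 0.6753

0.6753


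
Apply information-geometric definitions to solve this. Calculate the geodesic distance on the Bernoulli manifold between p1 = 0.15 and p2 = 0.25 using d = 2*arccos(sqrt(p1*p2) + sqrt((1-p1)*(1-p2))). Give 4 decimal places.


Geodesic distance on Bernoulli manifold:
d(p1,p2) = 2*arccos(sqrt(p1*p2) + sqrt((1-p1)*(1-p2))).
sqrt(p1*p2) = sqrt(0.15*0.25) = 0.193649.
sqrt((1-p1)*(1-p2)) = sqrt(0.85*0.75) = 0.798436.
arg = 0.193649 + 0.798436 = 0.992085.
d = 2*arccos(0.992085) = 0.2518

0.2518


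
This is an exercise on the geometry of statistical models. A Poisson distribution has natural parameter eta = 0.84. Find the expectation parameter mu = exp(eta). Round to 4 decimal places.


Expectation parameter for Poisson exponential family:
mu = exp(eta).
eta = 0.84.
mu = exp(0.84) = 2.3164

2.3164


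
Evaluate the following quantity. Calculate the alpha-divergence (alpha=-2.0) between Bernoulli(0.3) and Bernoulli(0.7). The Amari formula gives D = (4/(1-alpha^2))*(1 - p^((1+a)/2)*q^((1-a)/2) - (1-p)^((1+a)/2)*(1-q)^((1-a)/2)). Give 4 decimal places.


Amari alpha-divergence:
D = (4/(1-alpha^2))*(1 - p^((1+a)/2)*q^((1-a)/2) - (1-p)^((1+a)/2)*(1-q)^((1-a)/2)).
alpha = -2.0, p = 0.3, q = 0.7.
e1 = (1+alpha)/2 = -0.5, e2 = (1-alpha)/2 = 1.5.
t1 = p^e1 * q^e2 = 0.3^-0.5 * 0.7^1.5 = 1.069268.
t2 = (1-p)^e1 * (1-q)^e2 = 0.7^-0.5 * 0.3^1.5 = 0.196396.
4/(1-alpha^2) = -1.333333.
D = -1.333333*(1 - 1.069268 - 0.196396) = 0.3542

0.3542


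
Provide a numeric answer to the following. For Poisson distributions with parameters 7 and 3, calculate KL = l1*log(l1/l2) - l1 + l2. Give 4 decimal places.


KL divergence for Poisson:
KL = l1*log(l1/l2) - l1 + l2.
l1 = 7, l2 = 3.
log(7/3) = 0.847298.
l1*log(l1/l2) = 7 * 0.847298 = 5.931085.
KL = 5.931085 - 7 + 3 = 1.9311

1.9311


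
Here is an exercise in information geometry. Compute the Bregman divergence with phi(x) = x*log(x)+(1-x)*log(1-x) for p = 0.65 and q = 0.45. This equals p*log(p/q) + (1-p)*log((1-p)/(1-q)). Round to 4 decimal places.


Bregman divergence with negative entropy generator:
D = p*log(p/q) + (1-p)*log((1-p)/(1-q)).
p = 0.65, q = 0.45.
p*log(p/q) = 0.65*log(0.65/0.45) = 0.239021.
(1-p)*log((1-p)/(1-q)) = 0.35*log(0.35/0.55) = -0.158195.
D = 0.239021 + -0.158195 = 0.0808

0.0808


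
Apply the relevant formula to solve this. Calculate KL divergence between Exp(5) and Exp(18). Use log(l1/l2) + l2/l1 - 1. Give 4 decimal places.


KL divergence for exponential family:
KL = log(l1/l2) + l2/l1 - 1.
log(5/18) = -1.280934.
18/5 = 3.6.
KL = -1.280934 + 3.6 - 1 = 1.3191

1.3191


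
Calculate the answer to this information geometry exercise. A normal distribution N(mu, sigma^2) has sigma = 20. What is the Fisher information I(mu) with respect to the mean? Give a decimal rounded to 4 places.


The Fisher information for the mean of a normal distribution is I(mu) = 1/sigma^2.
sigma = 20, so sigma^2 = 400.
I(mu) = 1/400 = 0.0025

0.0025


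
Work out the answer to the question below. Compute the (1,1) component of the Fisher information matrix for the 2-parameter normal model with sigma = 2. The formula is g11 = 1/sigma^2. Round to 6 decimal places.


For the 2-parameter normal family, the Fisher metric has:
  g11 = 1/sigma^2, g22 = 2/sigma^2.
sigma = 2, sigma^2 = 4.
g11 = 0.250000

0.250000


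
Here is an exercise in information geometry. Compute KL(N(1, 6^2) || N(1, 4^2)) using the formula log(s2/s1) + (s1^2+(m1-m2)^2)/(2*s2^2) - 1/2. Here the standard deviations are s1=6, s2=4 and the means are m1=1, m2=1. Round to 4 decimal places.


KL divergence between normal distributions:
KL = log(s2/s1) + (s1^2 + (m1-m2)^2)/(2*s2^2) - 1/2.
log(4/6) = -0.405465.
(6^2 + (1-1)^2)/(2*4^2) = (36 + 0)/32 = 1.125.
KL = -0.405465 + 1.125 - 0.5 = 0.2195

0.2195


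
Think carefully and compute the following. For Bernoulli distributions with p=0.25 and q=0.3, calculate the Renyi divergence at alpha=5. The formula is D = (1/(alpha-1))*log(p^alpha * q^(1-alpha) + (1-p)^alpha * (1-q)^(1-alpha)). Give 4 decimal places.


Renyi divergence of order alpha between Bernoulli distributions:
D = (1/(alpha-1))*log(p^alpha * q^(1-alpha) + (1-p)^alpha * (1-q)^(1-alpha)).
alpha = 5, p = 0.25, q = 0.3.
p^alpha * q^(1-alpha) = 0.25^5 * 0.3^-4 = 0.120563.
(1-p)^alpha * (1-q)^(1-alpha) = 0.75^5 * 0.7^-4 = 0.988358.
sum = 0.120563 + 0.988358 = 1.108921.
D = (1/4)*log(1.108921) = 0.0258

0.0258


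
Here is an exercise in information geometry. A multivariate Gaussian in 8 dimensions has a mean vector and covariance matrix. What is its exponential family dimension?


Exponential family dimension calculation:
For 8-dim MVN: mean has 8 params, covariance has 8*9/2 = 36 unique entries.
Total dim = 8 + 36 = 44.

44


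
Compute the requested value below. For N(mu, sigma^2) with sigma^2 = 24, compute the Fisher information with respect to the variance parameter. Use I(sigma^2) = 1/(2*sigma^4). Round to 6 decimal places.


Fisher information for variance: I(sigma^2) = 1/(2*sigma^4).
sigma^2 = 24, so sigma^4 = 576.
I = 1/(2*576) = 1/1152 = 0.000868

0.000868


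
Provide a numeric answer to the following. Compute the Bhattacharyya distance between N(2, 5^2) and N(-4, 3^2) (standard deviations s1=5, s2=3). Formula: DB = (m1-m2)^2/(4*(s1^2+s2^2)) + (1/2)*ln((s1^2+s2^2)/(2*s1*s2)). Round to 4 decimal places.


Bhattacharyya distance between two Gaussians:
DB = (m1-m2)^2/(4*(s1^2+s2^2)) + (1/2)*ln((s1^2+s2^2)/(2*s1*s2)).
(m1-m2)^2 = (6)^2 = 36.
s1^2+s2^2 = 25 + 9 = 34.
term1 = 36/136 = 0.264706.
term2 = 0.5*ln(34/30.0) = 0.062582.
DB = 0.264706 + 0.062582 = 0.3273

0.3273


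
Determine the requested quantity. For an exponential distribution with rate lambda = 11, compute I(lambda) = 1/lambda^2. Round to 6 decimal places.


Fisher information for exponential: I(lambda) = 1/lambda^2.
lambda = 11, lambda^2 = 121.
I = 1/121 = 0.008264

0.008264


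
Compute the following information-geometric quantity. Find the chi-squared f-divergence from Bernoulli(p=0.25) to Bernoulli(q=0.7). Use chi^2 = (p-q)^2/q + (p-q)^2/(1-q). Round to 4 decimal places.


Chi-squared divergence between Bernoulli distributions:
chi^2 = (p-q)^2/q + (p-q)^2/(1-q).
p = 0.25, q = 0.7, p-q = -0.45.
(p-q)^2 = 0.2025.
term1 = 0.2025/0.7 = 0.289286.
term2 = 0.2025/0.3 = 0.675.
chi^2 = 0.289286 + 0.675 = 0.9643

0.9643


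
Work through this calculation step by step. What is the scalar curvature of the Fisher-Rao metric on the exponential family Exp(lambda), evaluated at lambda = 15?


This family has a single free parameter, so its statistical manifold
is 1-dimensional. The Riemann curvature tensor of any 1-dimensional
Riemannian manifold vanishes identically, so R = 0.

0


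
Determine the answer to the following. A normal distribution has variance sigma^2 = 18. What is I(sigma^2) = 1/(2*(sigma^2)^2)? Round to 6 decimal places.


Fisher information for variance: I(sigma^2) = 1/(2*sigma^4).
sigma^2 = 18, so sigma^4 = 324.
I = 1/(2*324) = 1/648 = 0.001543

0.001543


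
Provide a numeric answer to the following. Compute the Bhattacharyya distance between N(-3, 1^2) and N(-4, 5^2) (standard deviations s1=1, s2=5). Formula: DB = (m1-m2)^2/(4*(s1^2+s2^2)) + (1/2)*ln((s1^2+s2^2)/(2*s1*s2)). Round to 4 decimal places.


Bhattacharyya distance between two Gaussians:
DB = (m1-m2)^2/(4*(s1^2+s2^2)) + (1/2)*ln((s1^2+s2^2)/(2*s1*s2)).
(m1-m2)^2 = (1)^2 = 1.
s1^2+s2^2 = 1 + 25 = 26.
term1 = 1/104 = 0.009615.
term2 = 0.5*ln(26/10.0) = 0.477756.
DB = 0.009615 + 0.477756 = 0.4874

0.4874


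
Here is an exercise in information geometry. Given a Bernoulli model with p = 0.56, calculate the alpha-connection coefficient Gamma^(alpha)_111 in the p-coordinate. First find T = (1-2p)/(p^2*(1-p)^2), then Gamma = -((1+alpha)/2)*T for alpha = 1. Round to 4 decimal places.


Skewness (Amari-Chentsov) tensor: T = (1-2p)/(p^2*(1-p)^2).
p = 0.56, 1-2p = -0.12, p^2 = 0.3136, (1-p)^2 = 0.1936.
T = -0.12/(0.3136 * 0.1936) = -1.976514.
In the p-coordinate, Gamma^(alpha) = Gamma^(0) - (alpha/2)*T with Gamma^(0) = (1/2)*g'(p) = -T/2,
so Gamma^(alpha) = -((1+alpha)/2)*T.
alpha = 1, -(1+alpha)/2 = -1.0.
Gamma = -1.0 * -1.976514 = 1.9765

1.9765


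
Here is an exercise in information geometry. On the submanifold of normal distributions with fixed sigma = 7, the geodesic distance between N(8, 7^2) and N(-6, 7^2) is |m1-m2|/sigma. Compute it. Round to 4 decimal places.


On the fixed-variance normal subfamily, geodesic distance = |m1-m2|/sigma.
|8 - -6| = 14.
sigma = 7.
d = 14/7 = 2.0000

2.0000


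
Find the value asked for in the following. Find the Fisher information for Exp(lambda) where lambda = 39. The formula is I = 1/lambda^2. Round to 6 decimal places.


Fisher information for exponential: I(lambda) = 1/lambda^2.
lambda = 39, lambda^2 = 1521.
I = 1/1521 = 0.000657

0.000657


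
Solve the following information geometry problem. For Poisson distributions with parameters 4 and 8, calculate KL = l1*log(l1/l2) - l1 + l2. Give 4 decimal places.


KL divergence for Poisson:
KL = l1*log(l1/l2) - l1 + l2.
l1 = 4, l2 = 8.
log(4/8) = -0.693147.
l1*log(l1/l2) = 4 * -0.693147 = -2.772589.
KL = -2.772589 - 4 + 8 = 1.2274

1.2274


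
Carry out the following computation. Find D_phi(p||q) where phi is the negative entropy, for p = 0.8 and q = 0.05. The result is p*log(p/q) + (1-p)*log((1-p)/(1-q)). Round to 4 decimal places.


Bregman divergence with negative entropy generator:
D = p*log(p/q) + (1-p)*log((1-p)/(1-q)).
p = 0.8, q = 0.05.
p*log(p/q) = 0.8*log(0.8/0.05) = 2.218071.
(1-p)*log((1-p)/(1-q)) = 0.2*log(0.2/0.95) = -0.311629.
D = 2.218071 + -0.311629 = 1.9064

1.9064


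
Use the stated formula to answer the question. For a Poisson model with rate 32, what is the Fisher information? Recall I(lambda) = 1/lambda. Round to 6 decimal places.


Fisher information for Poisson: I(lambda) = 1/lambda.
lambda = 32.
I(lambda) = 1/32 = 0.031250

0.031250


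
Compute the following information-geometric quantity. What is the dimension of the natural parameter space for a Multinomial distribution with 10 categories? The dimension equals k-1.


Exponential family dimension calculation:
For Multinomial with k=10 categories, dim = k-1 = 9.

9


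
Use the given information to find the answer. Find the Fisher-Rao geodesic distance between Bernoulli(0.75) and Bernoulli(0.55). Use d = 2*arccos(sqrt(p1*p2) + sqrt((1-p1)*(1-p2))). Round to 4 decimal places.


Geodesic distance on Bernoulli manifold:
d(p1,p2) = 2*arccos(sqrt(p1*p2) + sqrt((1-p1)*(1-p2))).
sqrt(p1*p2) = sqrt(0.75*0.55) = 0.642262.
sqrt((1-p1)*(1-p2)) = sqrt(0.25*0.45) = 0.33541.
arg = 0.642262 + 0.33541 = 0.977672.
d = 2*arccos(0.977672) = 0.4234

0.4234


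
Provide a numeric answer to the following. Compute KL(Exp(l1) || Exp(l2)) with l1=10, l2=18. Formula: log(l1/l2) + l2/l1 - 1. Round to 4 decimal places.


KL divergence for exponential family:
KL = log(l1/l2) + l2/l1 - 1.
log(10/18) = -0.587787.
18/10 = 1.8.
KL = -0.587787 + 1.8 - 1 = 0.2122

0.2122


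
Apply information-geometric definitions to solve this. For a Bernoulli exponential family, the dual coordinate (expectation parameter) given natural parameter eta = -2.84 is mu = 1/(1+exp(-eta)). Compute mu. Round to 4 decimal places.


Dual coordinate (expectation parameter) for Bernoulli:
mu = 1/(1+exp(-eta)).
eta = -2.84.
exp(-eta) = exp(2.84) = 17.115766.
mu = 1/(1+17.115766) = 0.0552

0.0552


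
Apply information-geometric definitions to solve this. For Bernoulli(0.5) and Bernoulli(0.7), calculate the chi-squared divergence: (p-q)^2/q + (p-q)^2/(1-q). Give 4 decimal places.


Chi-squared divergence between Bernoulli distributions:
chi^2 = (p-q)^2/q + (p-q)^2/(1-q).
p = 0.5, q = 0.7, p-q = -0.2.
(p-q)^2 = 0.04.
term1 = 0.04/0.7 = 0.057143.
term2 = 0.04/0.3 = 0.133333.
chi^2 = 0.057143 + 0.133333 = 0.1905

0.1905


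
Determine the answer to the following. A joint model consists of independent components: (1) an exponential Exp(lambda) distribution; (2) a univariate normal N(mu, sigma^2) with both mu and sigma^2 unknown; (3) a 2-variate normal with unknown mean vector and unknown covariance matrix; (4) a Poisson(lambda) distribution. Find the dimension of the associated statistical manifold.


The dimension of a statistical manifold equals the number of free
(independent) real parameters of the model. For a product of independent
blocks the parameter counts add.
- exponential (lambda): 1.
- normal (mu, sigma^2): 2.
- 2-variate normal: 2 (mean) + 2*3/2 = 3 (symmetric covariance) = 5.
- Poisson (lambda): 1.
Total = 1 + 2 + 5 + 1 = 9.
Dimension = 9

9


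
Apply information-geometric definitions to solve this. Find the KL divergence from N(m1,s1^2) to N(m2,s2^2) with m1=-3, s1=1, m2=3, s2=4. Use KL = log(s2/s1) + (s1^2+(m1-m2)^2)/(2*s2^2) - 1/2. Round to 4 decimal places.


KL divergence between normal distributions:
KL = log(s2/s1) + (s1^2 + (m1-m2)^2)/(2*s2^2) - 1/2.
log(4/1) = 1.386294.
(1^2 + (-3-3)^2)/(2*4^2) = (1 + 36)/32 = 1.15625.
KL = 1.386294 + 1.15625 - 0.5 = 2.0425

2.0425


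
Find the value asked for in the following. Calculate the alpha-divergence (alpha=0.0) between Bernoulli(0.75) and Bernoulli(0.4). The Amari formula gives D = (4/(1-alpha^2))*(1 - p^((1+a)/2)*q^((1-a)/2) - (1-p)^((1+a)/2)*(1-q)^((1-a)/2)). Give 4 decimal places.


Amari alpha-divergence:
D = (4/(1-alpha^2))*(1 - p^((1+a)/2)*q^((1-a)/2) - (1-p)^((1+a)/2)*(1-q)^((1-a)/2)).
alpha = 0.0, p = 0.75, q = 0.4.
e1 = (1+alpha)/2 = 0.5, e2 = (1-alpha)/2 = 0.5.
t1 = p^e1 * q^e2 = 0.75^0.5 * 0.4^0.5 = 0.547723.
t2 = (1-p)^e1 * (1-q)^e2 = 0.25^0.5 * 0.6^0.5 = 0.387298.
4/(1-alpha^2) = 4.0.
D = 4.0*(1 - 0.547723 - 0.387298) = 0.2599

0.2599


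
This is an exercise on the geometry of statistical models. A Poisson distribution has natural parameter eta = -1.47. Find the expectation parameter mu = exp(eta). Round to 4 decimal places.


Expectation parameter for Poisson exponential family:
mu = exp(eta).
eta = -1.47.
mu = exp(-1.47) = 0.2299

0.2299


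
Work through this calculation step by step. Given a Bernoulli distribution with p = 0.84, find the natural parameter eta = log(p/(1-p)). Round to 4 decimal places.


Natural parameter for Bernoulli: eta = log(p/(1-p)).
p = 0.84, 1-p = 0.16.
p/(1-p) = 5.25.
eta = log(5.25) = 1.6582

1.6582


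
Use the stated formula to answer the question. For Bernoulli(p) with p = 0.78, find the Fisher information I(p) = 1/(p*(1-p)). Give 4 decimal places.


For Bernoulli(p), Fisher information is I(p) = 1/(p*(1-p)).
p = 0.78, 1-p = 0.22.
p*(1-p) = 0.1716.
I(p) = 1/0.1716 = 5.8275

5.8275


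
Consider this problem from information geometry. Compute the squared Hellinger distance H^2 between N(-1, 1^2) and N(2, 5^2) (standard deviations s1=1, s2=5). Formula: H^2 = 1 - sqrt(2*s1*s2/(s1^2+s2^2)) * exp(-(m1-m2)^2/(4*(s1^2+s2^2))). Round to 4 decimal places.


Squared Hellinger distance for Gaussians:
H^2 = 1 - sqrt(2*s1*s2/(s1^2+s2^2)) * exp(-(m1-m2)^2/(4*(s1^2+s2^2))).
s1^2 = 1, s2^2 = 25, s1^2+s2^2 = 26.
sqrt(2*1*5/(26)) = 0.620174.
(m1-m2)^2 = (-3)^2 = 9.
exp(-9/(4*26)) = exp(-0.086538) = 0.9171.
H^2 = 1 - 0.620174*0.9171 = 0.4312

0.4312


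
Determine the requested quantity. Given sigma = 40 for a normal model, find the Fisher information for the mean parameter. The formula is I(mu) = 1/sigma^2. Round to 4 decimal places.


The Fisher information for the mean of a normal distribution is I(mu) = 1/sigma^2.
sigma = 40, so sigma^2 = 1600.
I(mu) = 1/1600 = 0.0006

0.0006


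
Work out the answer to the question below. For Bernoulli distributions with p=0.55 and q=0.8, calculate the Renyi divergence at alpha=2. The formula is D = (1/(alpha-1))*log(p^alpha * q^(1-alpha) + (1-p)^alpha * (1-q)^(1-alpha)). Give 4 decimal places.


Renyi divergence of order alpha between Bernoulli distributions:
D = (1/(alpha-1))*log(p^alpha * q^(1-alpha) + (1-p)^alpha * (1-q)^(1-alpha)).
alpha = 2, p = 0.55, q = 0.8.
p^alpha * q^(1-alpha) = 0.55^2 * 0.8^-1 = 0.378125.
(1-p)^alpha * (1-q)^(1-alpha) = 0.45^2 * 0.2^-1 = 1.0125.
sum = 0.378125 + 1.0125 = 1.390625.
D = (1/1)*log(1.390625) = 0.3298

0.3298


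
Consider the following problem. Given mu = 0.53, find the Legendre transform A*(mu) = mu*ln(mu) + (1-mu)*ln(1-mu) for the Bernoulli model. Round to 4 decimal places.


Legendre transform for Bernoulli:
A*(mu) = mu*log(mu) + (1-mu)*log(1-mu).
mu = 0.53, 1-mu = 0.47.
mu*log(mu) = 0.53*log(0.53) = -0.336485.
(1-mu)*log(1-mu) = 0.47*log(0.47) = -0.354861.
A* = -0.336485 + -0.354861 = -0.6913

-0.6913


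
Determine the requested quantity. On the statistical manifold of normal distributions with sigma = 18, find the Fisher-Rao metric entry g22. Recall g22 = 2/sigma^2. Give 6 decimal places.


For the 2-parameter normal family, the Fisher metric has:
  g11 = 1/sigma^2, g22 = 2/sigma^2.
sigma = 18, sigma^2 = 324.
g22 = 0.006173

0.006173


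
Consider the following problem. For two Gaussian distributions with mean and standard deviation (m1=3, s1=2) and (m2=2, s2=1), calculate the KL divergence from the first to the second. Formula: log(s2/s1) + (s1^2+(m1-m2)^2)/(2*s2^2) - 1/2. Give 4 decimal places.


KL divergence between normal distributions:
KL = log(s2/s1) + (s1^2 + (m1-m2)^2)/(2*s2^2) - 1/2.
log(1/2) = -0.693147.
(2^2 + (3-2)^2)/(2*1^2) = (4 + 1)/2 = 2.5.
KL = -0.693147 + 2.5 - 0.5 = 1.3069

1.3069


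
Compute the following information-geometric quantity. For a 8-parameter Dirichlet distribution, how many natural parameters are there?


Exponential family dimension calculation:
Dirichlet with 8 components has 8 natural parameters.

8


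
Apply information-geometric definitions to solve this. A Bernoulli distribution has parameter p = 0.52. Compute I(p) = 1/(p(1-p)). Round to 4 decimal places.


For Bernoulli(p), Fisher information is I(p) = 1/(p*(1-p)).
p = 0.52, 1-p = 0.48.
p*(1-p) = 0.2496.
I(p) = 1/0.2496 = 4.0064

4.0064


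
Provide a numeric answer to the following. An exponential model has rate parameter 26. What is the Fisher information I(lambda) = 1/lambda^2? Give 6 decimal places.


Fisher information for exponential: I(lambda) = 1/lambda^2.
lambda = 26, lambda^2 = 676.
I = 1/676 = 0.001479

0.001479


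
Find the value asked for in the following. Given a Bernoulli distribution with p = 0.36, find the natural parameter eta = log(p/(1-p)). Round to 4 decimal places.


Natural parameter for Bernoulli: eta = log(p/(1-p)).
p = 0.36, 1-p = 0.64.
p/(1-p) = 0.5625.
eta = log(0.5625) = -0.5754

-0.5754


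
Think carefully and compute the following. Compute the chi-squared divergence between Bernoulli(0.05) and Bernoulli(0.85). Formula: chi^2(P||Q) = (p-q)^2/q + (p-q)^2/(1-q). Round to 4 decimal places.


Chi-squared divergence between Bernoulli distributions:
chi^2 = (p-q)^2/q + (p-q)^2/(1-q).
p = 0.05, q = 0.85, p-q = -0.8.
(p-q)^2 = 0.64.
term1 = 0.64/0.85 = 0.752941.
term2 = 0.64/0.15 = 4.266667.
chi^2 = 0.752941 + 4.266667 = 5.0196

5.0196


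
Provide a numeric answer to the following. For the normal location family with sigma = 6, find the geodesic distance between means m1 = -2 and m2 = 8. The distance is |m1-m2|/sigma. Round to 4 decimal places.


On the fixed-variance normal subfamily, geodesic distance = |m1-m2|/sigma.
|-2 - 8| = 10.
sigma = 6.
d = 10/6 = 1.6667

1.6667


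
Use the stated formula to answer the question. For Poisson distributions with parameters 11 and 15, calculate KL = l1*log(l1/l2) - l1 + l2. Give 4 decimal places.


KL divergence for Poisson:
KL = l1*log(l1/l2) - l1 + l2.
l1 = 11, l2 = 15.
log(11/15) = -0.310155.
l1*log(l1/l2) = 11 * -0.310155 = -3.411704.
KL = -3.411704 - 11 + 15 = 0.5883

0.5883


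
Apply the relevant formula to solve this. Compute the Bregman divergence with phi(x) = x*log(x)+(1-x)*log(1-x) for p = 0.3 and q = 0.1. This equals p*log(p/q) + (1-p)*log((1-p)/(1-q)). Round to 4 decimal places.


Bregman divergence with negative entropy generator:
D = p*log(p/q) + (1-p)*log((1-p)/(1-q)).
p = 0.3, q = 0.1.
p*log(p/q) = 0.3*log(0.3/0.1) = 0.329584.
(1-p)*log((1-p)/(1-q)) = 0.7*log(0.7/0.9) = -0.17592.
D = 0.329584 + -0.17592 = 0.1537

0.1537


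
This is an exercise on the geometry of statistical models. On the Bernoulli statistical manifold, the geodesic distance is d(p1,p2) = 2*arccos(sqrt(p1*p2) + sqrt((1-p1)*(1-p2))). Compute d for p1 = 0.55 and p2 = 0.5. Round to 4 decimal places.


Geodesic distance on Bernoulli manifold:
d(p1,p2) = 2*arccos(sqrt(p1*p2) + sqrt((1-p1)*(1-p2))).
sqrt(p1*p2) = sqrt(0.55*0.5) = 0.524404.
sqrt((1-p1)*(1-p2)) = sqrt(0.45*0.5) = 0.474342.
arg = 0.524404 + 0.474342 = 0.998746.
d = 2*arccos(0.998746) = 0.1002

0.1002


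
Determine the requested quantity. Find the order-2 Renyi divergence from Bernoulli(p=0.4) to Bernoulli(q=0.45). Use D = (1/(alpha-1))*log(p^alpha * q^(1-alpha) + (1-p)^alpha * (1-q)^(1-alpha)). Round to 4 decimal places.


Renyi divergence of order alpha between Bernoulli distributions:
D = (1/(alpha-1))*log(p^alpha * q^(1-alpha) + (1-p)^alpha * (1-q)^(1-alpha)).
alpha = 2, p = 0.4, q = 0.45.
p^alpha * q^(1-alpha) = 0.4^2 * 0.45^-1 = 0.355556.
(1-p)^alpha * (1-q)^(1-alpha) = 0.6^2 * 0.55^-1 = 0.654545.
sum = 0.355556 + 0.654545 = 1.010101.
D = (1/1)*log(1.010101) = 0.0101

0.0101


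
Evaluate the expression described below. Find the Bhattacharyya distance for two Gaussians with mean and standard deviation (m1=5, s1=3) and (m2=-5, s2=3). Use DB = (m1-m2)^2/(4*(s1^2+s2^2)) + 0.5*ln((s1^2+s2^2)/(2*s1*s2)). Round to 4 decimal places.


Bhattacharyya distance between two Gaussians:
DB = (m1-m2)^2/(4*(s1^2+s2^2)) + (1/2)*ln((s1^2+s2^2)/(2*s1*s2)).
(m1-m2)^2 = (10)^2 = 100.
s1^2+s2^2 = 9 + 9 = 18.
term1 = 100/72 = 1.388889.
term2 = 0.5*ln(18/18.0) = 0.0.
DB = 1.388889 + 0.0 = 1.3889

1.3889


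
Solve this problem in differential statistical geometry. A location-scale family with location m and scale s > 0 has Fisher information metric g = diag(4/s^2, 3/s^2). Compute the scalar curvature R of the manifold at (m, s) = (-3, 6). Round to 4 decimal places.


The metric has the form g = (A dm^2 + B ds^2)/s^2 with A = 4, B = 3.
Substitute u = sqrt(A/B)*m: g = B*(du^2 + ds^2)/s^2, i.e. B times the
Poincare upper half-plane metric, which has constant Gaussian curvature -1.
Scaling a 2D metric by a constant c divides the Gaussian curvature by c,
so K = -1/B = -1/(3) = -0.3333 everywhere (the point (m, s) = (-3, 6) is irrelevant:
the curvature is constant).
Scalar curvature in dimension 2: R = 2K = -2/(3) = -0.6667.

-0.6667


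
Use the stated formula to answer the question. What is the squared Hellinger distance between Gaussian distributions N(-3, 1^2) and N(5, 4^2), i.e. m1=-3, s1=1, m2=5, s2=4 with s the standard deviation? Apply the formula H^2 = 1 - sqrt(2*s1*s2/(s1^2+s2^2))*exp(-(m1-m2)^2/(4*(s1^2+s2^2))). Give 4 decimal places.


Squared Hellinger distance for Gaussians:
H^2 = 1 - sqrt(2*s1*s2/(s1^2+s2^2)) * exp(-(m1-m2)^2/(4*(s1^2+s2^2))).
s1^2 = 1, s2^2 = 16, s1^2+s2^2 = 17.
sqrt(2*1*4/(17)) = 0.685994.
(m1-m2)^2 = (-8)^2 = 64.
exp(-64/(4*17)) = exp(-0.941176) = 0.390169.
H^2 = 1 - 0.685994*0.390169 = 0.7323

0.7323


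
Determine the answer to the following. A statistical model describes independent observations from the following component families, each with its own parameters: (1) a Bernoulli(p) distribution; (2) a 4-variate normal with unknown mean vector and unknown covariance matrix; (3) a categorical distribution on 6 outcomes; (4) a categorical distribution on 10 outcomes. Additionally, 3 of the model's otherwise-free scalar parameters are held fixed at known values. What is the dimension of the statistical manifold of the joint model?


The dimension of a statistical manifold equals the number of free
(independent) real parameters of the model. For a product of independent
blocks the parameter counts add.
- Bernoulli (p): 1.
- 4-variate normal: 4 (mean) + 4*5/2 = 10 (symmetric covariance) = 14.
- categorical on 6 outcomes (probabilities sum to 1): 6-1 = 5.
- categorical on 10 outcomes (probabilities sum to 1): 10-1 = 9.
Total = 1 + 14 + 5 + 9 = 29.
3 parameter(s) fixed at known values: 29 - 3 = 26.
Dimension = 26

26


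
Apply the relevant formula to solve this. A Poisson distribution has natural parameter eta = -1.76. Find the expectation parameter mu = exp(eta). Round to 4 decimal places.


Expectation parameter for Poisson exponential family:
mu = exp(eta).
eta = -1.76.
mu = exp(-1.76) = 0.1720

0.1720


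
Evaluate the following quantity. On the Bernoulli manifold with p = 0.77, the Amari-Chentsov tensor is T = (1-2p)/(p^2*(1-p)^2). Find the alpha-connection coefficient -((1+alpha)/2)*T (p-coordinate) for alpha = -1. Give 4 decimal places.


Skewness (Amari-Chentsov) tensor: T = (1-2p)/(p^2*(1-p)^2).
p = 0.77, 1-2p = -0.54, p^2 = 0.5929, (1-p)^2 = 0.0529.
T = -0.54/(0.5929 * 0.0529) = -17.216967.
In the p-coordinate, Gamma^(alpha) = Gamma^(0) - (alpha/2)*T with Gamma^(0) = (1/2)*g'(p) = -T/2,
so Gamma^(alpha) = -((1+alpha)/2)*T.
alpha = -1, -(1+alpha)/2 = 0.0.
Gamma = 0.0 * -17.216967 = 0.0000

0.0000


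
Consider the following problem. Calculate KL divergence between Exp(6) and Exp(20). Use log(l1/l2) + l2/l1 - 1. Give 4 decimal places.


KL divergence for exponential family:
KL = log(l1/l2) + l2/l1 - 1.
log(6/20) = -1.203973.
20/6 = 3.333333.
KL = -1.203973 + 3.333333 - 1 = 1.1294

1.1294


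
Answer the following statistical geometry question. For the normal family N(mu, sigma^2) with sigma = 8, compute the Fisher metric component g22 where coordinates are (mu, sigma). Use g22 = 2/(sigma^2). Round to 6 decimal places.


For the 2-parameter normal family, the Fisher metric has:
  g11 = 1/sigma^2, g22 = 2/sigma^2.
sigma = 8, sigma^2 = 64.
g22 = 0.031250

0.031250


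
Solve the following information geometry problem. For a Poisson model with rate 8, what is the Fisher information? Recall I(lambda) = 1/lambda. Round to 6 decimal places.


Fisher information for Poisson: I(lambda) = 1/lambda.
lambda = 8.
I(lambda) = 1/8 = 0.125000

0.125000


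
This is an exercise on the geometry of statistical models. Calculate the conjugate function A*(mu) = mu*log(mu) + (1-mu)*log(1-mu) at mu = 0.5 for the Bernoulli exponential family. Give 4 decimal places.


Legendre transform for Bernoulli:
A*(mu) = mu*log(mu) + (1-mu)*log(1-mu).
mu = 0.5, 1-mu = 0.5.
mu*log(mu) = 0.5*log(0.5) = -0.346574.
(1-mu)*log(1-mu) = 0.5*log(0.5) = -0.346574.
A* = -0.346574 + -0.346574 = -0.6931

-0.6931


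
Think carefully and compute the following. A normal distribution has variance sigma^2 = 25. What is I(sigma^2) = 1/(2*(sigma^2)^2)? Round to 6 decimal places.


Fisher information for variance: I(sigma^2) = 1/(2*sigma^4).
sigma^2 = 25, so sigma^4 = 625.
I = 1/(2*625) = 1/1250 = 0.000800

0.000800


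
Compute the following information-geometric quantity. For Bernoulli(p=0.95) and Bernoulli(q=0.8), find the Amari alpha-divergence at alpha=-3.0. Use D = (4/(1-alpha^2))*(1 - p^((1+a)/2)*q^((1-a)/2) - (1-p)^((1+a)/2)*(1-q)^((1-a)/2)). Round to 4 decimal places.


Amari alpha-divergence:
D = (4/(1-alpha^2))*(1 - p^((1+a)/2)*q^((1-a)/2) - (1-p)^((1+a)/2)*(1-q)^((1-a)/2)).
alpha = -3.0, p = 0.95, q = 0.8.
e1 = (1+alpha)/2 = -1.0, e2 = (1-alpha)/2 = 2.0.
t1 = p^e1 * q^e2 = 0.95^-1.0 * 0.8^2.0 = 0.673684.
t2 = (1-p)^e1 * (1-q)^e2 = 0.05^-1.0 * 0.2^2.0 = 0.8.
4/(1-alpha^2) = -0.5.
D = -0.5*(1 - 0.673684 - 0.8) = 0.2368

0.2368


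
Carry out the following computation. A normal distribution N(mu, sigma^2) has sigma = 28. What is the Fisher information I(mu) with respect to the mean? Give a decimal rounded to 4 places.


The Fisher information for the mean of a normal distribution is I(mu) = 1/sigma^2.
sigma = 28, so sigma^2 = 784.
I(mu) = 1/784 = 0.0013

0.0013


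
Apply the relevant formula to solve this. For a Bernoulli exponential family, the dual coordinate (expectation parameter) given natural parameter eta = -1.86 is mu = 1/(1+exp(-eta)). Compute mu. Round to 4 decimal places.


Dual coordinate (expectation parameter) for Bernoulli:
mu = 1/(1+exp(-eta)).
eta = -1.86.
exp(-eta) = exp(1.86) = 6.423737.
mu = 1/(1+6.423737) = 0.1347

0.1347


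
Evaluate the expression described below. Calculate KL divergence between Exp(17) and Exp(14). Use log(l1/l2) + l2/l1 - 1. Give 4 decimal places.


KL divergence for exponential family:
KL = log(l1/l2) + l2/l1 - 1.
log(17/14) = 0.194156.
14/17 = 0.823529.
KL = 0.194156 + 0.823529 - 1 = 0.0177

0.0177


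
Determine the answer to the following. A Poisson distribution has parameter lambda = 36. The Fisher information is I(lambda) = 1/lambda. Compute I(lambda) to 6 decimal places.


Fisher information for Poisson: I(lambda) = 1/lambda.
lambda = 36.
I(lambda) = 1/36 = 0.027778

0.027778


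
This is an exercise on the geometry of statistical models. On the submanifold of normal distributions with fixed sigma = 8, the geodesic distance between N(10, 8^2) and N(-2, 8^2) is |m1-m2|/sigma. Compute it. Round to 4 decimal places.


On the fixed-variance normal subfamily, geodesic distance = |m1-m2|/sigma.
|10 - -2| = 12.
sigma = 8.
d = 12/8 = 1.5000

1.5000
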